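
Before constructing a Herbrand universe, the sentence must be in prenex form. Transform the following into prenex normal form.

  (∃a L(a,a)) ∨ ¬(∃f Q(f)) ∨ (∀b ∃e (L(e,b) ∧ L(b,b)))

∃a ∀f ∀b ∃e (L(a,a) ∨ ¬Q(f) ∨ L(e,b) ∧ L(b,b))

Push ¬ through the quantifiers and connectives to reach negation normal form:
  (∃a L(a,a)) ∨ (∀f ¬Q(f)) ∨ (∀b ∃e (L(e,b) ∧ L(b,b)))
All bound variables are already distinct, so no renaming is needed.
Pull the quantifiers to the front (each side's bound variable is not free in the other side):
  ∃a ∀f ∀b ∃e (L(a,a) ∨ ¬Q(f) ∨ L(e,b) ∧ L(b,b))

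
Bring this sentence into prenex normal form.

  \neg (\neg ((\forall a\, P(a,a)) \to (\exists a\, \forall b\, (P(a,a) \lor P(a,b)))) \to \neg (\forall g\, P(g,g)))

\forall a\, \forall q\, \exists b\, \forall g\, (P(a,a) \land \neg P(q,q) \land \neg P(q,b) \land P(g,g))

Eliminate → and ↔ using ¬ and ∨.
  \neg (\neg \neg (\neg (\forall a\, P(a,a)) \lor (\exists a\, \forall b\, (P(a,a) \lor P(a,b)))) \lor \neg (\forall g\, P(g,g)))
Push ¬ through the quantifiers and connectives to reach negation normal form:
  (\forall a\, P(a,a)) \land (\forall a\, \exists b\, (\neg P(a,a) \land \neg P(a,b))) \land (\forall g\, P(g,g))
Standardize variables apart so no two quantifiers bind the same name: a↦q.
  (\forall a\, P(a,a)) \land (\forall q\, \exists b\, (\neg P(q,q) \land \neg P(q,b))) \land (\forall g\, P(g,g))
Pull the quantifiers to the front (each side's bound variable is not free in the other side):
  \forall a\, \forall q\, \exists b\, \forall g\, (P(a,a) \land \neg P(q,q) \land \neg P(q,b) \land P(g,g))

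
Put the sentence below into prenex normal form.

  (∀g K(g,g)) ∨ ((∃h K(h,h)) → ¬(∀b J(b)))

∀g ∀h ∃b (K(g,g) ∨ ¬K(h,h) ∨ ¬J(b))

Eliminate → and ↔ using ¬ and ∨.
  (∀g K(g,g)) ∨ ¬(∃h K(h,h)) ∨ ¬(∀b J(b))
Move each ¬ inward, flipping quantifiers it crosses:
  (∀g K(g,g)) ∨ (∀h ¬K(h,h)) ∨ (∃b ¬J(b))
All bound variables are already distinct, so no renaming is needed.
Pull the quantifiers to the front (each side's bound variable is not free in the other side):
  ∀g ∀h ∃b (K(g,g) ∨ ¬K(h,h) ∨ ¬J(b))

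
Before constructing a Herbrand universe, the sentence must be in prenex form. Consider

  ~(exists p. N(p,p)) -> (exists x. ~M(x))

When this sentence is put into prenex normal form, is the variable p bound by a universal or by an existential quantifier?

Eliminate → and ↔ using ¬ and ∨.
  ~~(exists p. N(p,p)) | (exists x. ~M(x))
Drive negations inward (¬∀x A ≡ ∃x ¬A, ¬∃x A ≡ ∀x ¬A, De Morgan for ∧/∨):
  (exists p. N(p,p)) | (exists x. ~M(x))
Pull the quantifiers to the front (each side's bound variable is not free in the other side):
  exists p. exists x. (N(p,p) | ~M(x))
The quantifier exists p sits under an even number of negations (counting the antecedent side of each →), so it remains existential.

existential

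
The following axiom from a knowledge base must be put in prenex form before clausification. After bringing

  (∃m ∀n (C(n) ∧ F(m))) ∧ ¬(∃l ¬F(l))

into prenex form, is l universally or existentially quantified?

Move each ¬ inward, flipping quantifiers it crosses:
  (∃m ∀n (C(n) ∧ F(m))) ∧ (∀l F(l))
All bound variables are already distinct, so no renaming is needed.
Extract every quantifier outward, since the variables are now distinct and don't occur free across branches:
  ∃m ∀n ∀l (C(n) ∧ F(m) ∧ F(l))
The quantifier ∃l sits under an odd number of negations, so it flips to ∀l.

universal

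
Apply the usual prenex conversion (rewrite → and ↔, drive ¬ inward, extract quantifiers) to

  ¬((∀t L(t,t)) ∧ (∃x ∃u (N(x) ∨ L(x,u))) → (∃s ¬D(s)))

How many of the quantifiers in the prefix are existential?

First replace A → B with ¬A ∨ B.
  ¬(¬((∀t L(t,t)) ∧ (∃x ∃u (N(x) ∨ L(x,u)))) ∨ (∃s ¬D(s)))
Move each ¬ inward, flipping quantifiers it crosses:
  (∀t L(t,t)) ∧ (∃x ∃u (N(x) ∨ L(x,u))) ∧ (∀s D(s))
All bound variables are already distinct, so no renaming is needed.
Finally move all quantifiers to the prefix:
  ∀t ∃x ∃u ∀s (L(t,t) ∧ (N(x) ∨ L(x,u)) ∧ D(s))
The prefix is ∀t ∃x ∃u ∀s: 2 universal, 2 existential.

2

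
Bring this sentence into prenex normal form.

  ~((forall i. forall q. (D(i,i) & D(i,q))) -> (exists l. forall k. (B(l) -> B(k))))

Rewrite implications/biconditionals: A → B as ¬A ∨ B.
  ~(~(forall i. forall q. (D(i,i) & D(i,q))) | (exists l. forall k. (~B(l) | B(k))))
Push ¬ through the quantifiers and connectives to reach negation normal form:
  (forall i. forall q. (D(i,i) & D(i,q))) & (forall l. exists k. (B(l) & ~B(k)))
All bound variables are already distinct, so no renaming is needed.
Extract every quantifier outward, since the variables are now distinct and don't occur free across branches:
  forall i. forall q. forall l. exists k. (D(i,i) & D(i,q) & B(l) & ~B(k))

forall i. forall q. forall l. exists k. (D(i,i) & D(i,q) & B(l) & ~B(k))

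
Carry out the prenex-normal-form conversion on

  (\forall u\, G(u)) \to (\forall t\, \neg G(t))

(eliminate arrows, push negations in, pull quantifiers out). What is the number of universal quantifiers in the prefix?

1

Eliminate → and ↔ using ¬ and ∨.
  \neg (\forall u\, G(u)) \lor (\forall t\, \neg G(t))
Move each ¬ inward, flipping quantifiers it crosses:
  (\exists u\, \neg G(u)) \lor (\forall t\, \neg G(t))
All bound variables are already distinct, so no renaming is needed.
Finally move all quantifiers to the prefix:
  \exists u\, \forall t\, (\neg G(u) \lor \neg G(t))
The prefix is \exists u \forall t: 1 universal, 1 existential.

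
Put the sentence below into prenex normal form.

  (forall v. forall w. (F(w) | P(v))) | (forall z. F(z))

forall v. forall w. forall z. (F(w) | P(v) | F(z))

All bound variables are already distinct, so no renaming is needed.
Extract every quantifier outward, since the variables are now distinct and don't occur free across branches:
  forall v. forall w. forall z. (F(w) | P(v) | F(z))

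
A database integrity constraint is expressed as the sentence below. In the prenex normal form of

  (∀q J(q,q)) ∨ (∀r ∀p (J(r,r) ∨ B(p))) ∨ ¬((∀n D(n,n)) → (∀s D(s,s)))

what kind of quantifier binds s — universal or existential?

existential

Eliminate → and ↔ using ¬ and ∨.
  (∀q J(q,q)) ∨ (∀r ∀p (J(r,r) ∨ B(p))) ∨ ¬(¬(∀n D(n,n)) ∨ (∀s D(s,s)))
Push ¬ through the quantifiers and connectives to reach negation normal form:
  (∀q J(q,q)) ∨ (∀r ∀p (J(r,r) ∨ B(p))) ∨ (∀n D(n,n)) ∧ (∃s ¬D(s,s))
All bound variables are already distinct, so no renaming is needed.
Pull the quantifiers to the front (each side's bound variable is not free in the other side):
  ∀q ∀r ∀p ∀n ∃s (J(q,q) ∨ J(r,r) ∨ B(p) ∨ D(n,n) ∧ ¬D(s,s))
The quantifier ∀s sits under an odd number of negations (counting the antecedent side of each →), so it flips to ∃s.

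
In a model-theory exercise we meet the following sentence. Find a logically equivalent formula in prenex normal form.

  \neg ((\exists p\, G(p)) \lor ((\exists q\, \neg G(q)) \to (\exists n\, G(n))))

\forall p\, \exists q\, \forall n\, (\neg G(p) \land \neg G(q) \land \neg G(n))

Rewrite implications/biconditionals: A → B as ¬A ∨ B.
  \neg ((\exists p\, G(p)) \lor \neg (\exists q\, \neg G(q)) \lor (\exists n\, G(n)))
Push ¬ through the quantifiers and connectives to reach negation normal form:
  (\forall p\, \neg G(p)) \land (\exists q\, \neg G(q)) \land (\forall n\, \neg G(n))
Extract every quantifier outward, since the variables are now distinct and don't occur free across branches:
  \forall p\, \exists q\, \forall n\, (\neg G(p) \land \neg G(q) \land \neg G(n))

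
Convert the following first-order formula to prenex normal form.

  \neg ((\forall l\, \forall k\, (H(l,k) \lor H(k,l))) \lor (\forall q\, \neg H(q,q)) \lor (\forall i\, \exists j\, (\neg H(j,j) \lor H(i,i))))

\exists l\, \exists k\, \exists q\, \exists i\, \forall j\, (\neg H(l,k) \land \neg H(k,l) \land H(q,q) \land H(j,j) \land \neg H(i,i))

Push ¬ through the quantifiers and connectives to reach negation normal form:
  (\exists l\, \exists k\, (\neg H(l,k) \land \neg H(k,l))) \land (\exists q\, H(q,q)) \land (\exists i\, \forall j\, (H(j,j) \land \neg H(i,i)))
All bound variables are already distinct, so no renaming is needed.
Pull the quantifiers to the front (each side's bound variable is not free in the other side):
  \exists l\, \exists k\, \exists q\, \exists i\, \forall j\, (\neg H(l,k) \land \neg H(k,l) \land H(q,q) \land H(j,j) \land \neg H(i,i))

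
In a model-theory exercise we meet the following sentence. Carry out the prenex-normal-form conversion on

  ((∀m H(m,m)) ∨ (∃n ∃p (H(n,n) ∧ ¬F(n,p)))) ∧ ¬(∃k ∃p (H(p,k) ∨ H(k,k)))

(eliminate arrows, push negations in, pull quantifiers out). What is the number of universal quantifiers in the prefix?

Push ¬ through the quantifiers and connectives to reach negation normal form:
  ((∀m H(m,m)) ∨ (∃n ∃p (H(n,n) ∧ ¬F(n,p)))) ∧ (∀k ∀p (¬H(p,k) ∧ ¬H(k,k)))
Rename bound variables to avoid capture: p↦w.
  ((∀m H(m,m)) ∨ (∃n ∃p (H(n,n) ∧ ¬F(n,p)))) ∧ (∀k ∀w (¬H(w,k) ∧ ¬H(k,k)))
Extract every quantifier outward, since the variables are now distinct and don't occur free across branches:
  ∀m ∃n ∃p ∀k ∀w ((H(m,m) ∨ H(n,n) ∧ ¬F(n,p)) ∧ ¬H(w,k) ∧ ¬H(k,k))
The prefix is ∀m ∃n ∃p ∀k ∀w: 3 universal, 2 existential.

3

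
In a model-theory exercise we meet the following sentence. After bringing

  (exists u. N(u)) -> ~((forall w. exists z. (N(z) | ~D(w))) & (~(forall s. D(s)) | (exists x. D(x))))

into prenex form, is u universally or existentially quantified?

universal

First replace A → B with ¬A ∨ B.
  ~(exists u. N(u)) | ~((forall w. exists z. (N(z) | ~D(w))) & (~(forall s. D(s)) | (exists x. D(x))))
Push ¬ through the quantifiers and connectives to reach negation normal form:
  (forall u. ~N(u)) | (exists w. forall z. (~N(z) & D(w))) | (forall s. D(s)) & (forall x. ~D(x))
All bound variables are already distinct, so no renaming is needed.
Finally move all quantifiers to the prefix:
  forall u. exists w. forall z. forall s. forall x. (~N(u) | ~N(z) & D(w) | D(s) & ~D(x))
The quantifier exists u sits under an odd number of negations (counting the antecedent side of each →), so it flips to forall u.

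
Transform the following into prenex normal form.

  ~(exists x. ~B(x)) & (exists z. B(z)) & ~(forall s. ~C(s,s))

Drive negations inward (¬∀x A ≡ ∃x ¬A, ¬∃x A ≡ ∀x ¬A, De Morgan for ∧/∨):
  (forall x. B(x)) & (exists z. B(z)) & (exists s. C(s,s))
All bound variables are already distinct, so no renaming is needed.
Finally move all quantifiers to the prefix:
  forall x. exists z. exists s. (B(x) & B(z) & C(s,s))

forall x. exists z. exists s. (B(x) & B(z) & C(s,s))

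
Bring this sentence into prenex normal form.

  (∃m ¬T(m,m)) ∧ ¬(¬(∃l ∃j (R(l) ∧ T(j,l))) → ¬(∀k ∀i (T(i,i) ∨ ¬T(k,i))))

∃m ∀l ∀j ∀k ∀i (¬T(m,m) ∧ (¬R(l) ∨ ¬T(j,l)) ∧ (T(i,i) ∨ ¬T(k,i)))

Eliminate → and ↔ using ¬ and ∨.
  (∃m ¬T(m,m)) ∧ ¬(¬¬(∃l ∃j (R(l) ∧ T(j,l))) ∨ ¬(∀k ∀i (T(i,i) ∨ ¬T(k,i))))
Move each ¬ inward, flipping quantifiers it crosses:
  (∃m ¬T(m,m)) ∧ (∀l ∀j (¬R(l) ∨ ¬T(j,l))) ∧ (∀k ∀i (T(i,i) ∨ ¬T(k,i)))
All bound variables are already distinct, so no renaming is needed.
Pull the quantifiers to the front (each side's bound variable is not free in the other side):
  ∃m ∀l ∀j ∀k ∀i (¬T(m,m) ∧ (¬R(l) ∨ ¬T(j,l)) ∧ (T(i,i) ∨ ¬T(k,i)))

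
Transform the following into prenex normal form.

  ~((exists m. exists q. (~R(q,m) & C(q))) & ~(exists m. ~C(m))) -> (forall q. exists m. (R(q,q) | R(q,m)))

Eliminate → and ↔ using ¬ and ∨.
  ~~((exists m. exists q. (~R(q,m) & C(q))) & ~(exists m. ~C(m))) | (forall q. exists m. (R(q,q) | R(q,m)))
Drive negations inward (¬∀x A ≡ ∃x ¬A, ¬∃x A ≡ ∀x ¬A, De Morgan for ∧/∨):
  (exists m. exists q. (~R(q,m) & C(q))) & (forall m. C(m)) | (forall q. exists m. (R(q,q) | R(q,m)))
Give each quantifier a distinct variable: m↦z, q↦c, m↦v1.
  (exists m. exists q. (~R(q,m) & C(q))) & (forall z. C(z)) | (forall c. exists v1. (R(c,c) | R(c,v1)))
Pull the quantifiers to the front (each side's bound variable is not free in the other side):
  exists m. exists q. forall z. forall c. exists v1. (~R(q,m) & C(q) & C(z) | R(c,c) | R(c,v1))

exists m. exists q. forall z. forall c. exists v1. (~R(q,m) & C(q) & C(z) | R(c,c) | R(c,v1))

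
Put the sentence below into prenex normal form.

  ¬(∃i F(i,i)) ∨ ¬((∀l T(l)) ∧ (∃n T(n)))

Push ¬ through the quantifiers and connectives to reach negation normal form:
  (∀i ¬F(i,i)) ∨ (∃l ¬T(l)) ∨ (∀n ¬T(n))
All bound variables are already distinct, so no renaming is needed.
Extract every quantifier outward, since the variables are now distinct and don't occur free across branches:
  ∀i ∃l ∀n (¬F(i,i) ∨ ¬T(l) ∨ ¬T(n))

∀i ∃l ∀n (¬F(i,i) ∨ ¬T(l) ∨ ¬T(n))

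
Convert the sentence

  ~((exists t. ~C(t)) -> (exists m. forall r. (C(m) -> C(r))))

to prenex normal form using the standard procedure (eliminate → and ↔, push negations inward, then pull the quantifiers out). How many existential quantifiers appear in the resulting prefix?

Rewrite implications/biconditionals: A → B as ¬A ∨ B.
  ~(~(exists t. ~C(t)) | (exists m. forall r. (~C(m) | C(r))))
Move each ¬ inward, flipping quantifiers it crosses:
  (exists t. ~C(t)) & (forall m. exists r. (C(m) & ~C(r)))
All bound variables are already distinct, so no renaming is needed.
Extract every quantifier outward, since the variables are now distinct and don't occur free across branches:
  exists t. forall m. exists r. (~C(t) & C(m) & ~C(r))
The prefix is exists t forall m exists r: 1 universal, 2 existential.

2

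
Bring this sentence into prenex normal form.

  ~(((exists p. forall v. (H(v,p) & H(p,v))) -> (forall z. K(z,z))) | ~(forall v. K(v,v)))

exists p. forall v. exists z. forall s. (H(v,p) & H(p,v) & ~K(z,z) & K(s,s))

Eliminate → and ↔ using ¬ and ∨.
  ~(~(exists p. forall v. (H(v,p) & H(p,v))) | (forall z. K(z,z)) | ~(forall v. K(v,v)))
Drive negations inward (¬∀x A ≡ ∃x ¬A, ¬∃x A ≡ ∀x ¬A, De Morgan for ∧/∨):
  (exists p. forall v. (H(v,p) & H(p,v))) & (exists z. ~K(z,z)) & (forall v. K(v,v))
Standardize variables apart so no two quantifiers bind the same name: v↦s.
  (exists p. forall v. (H(v,p) & H(p,v))) & (exists z. ~K(z,z)) & (forall s. K(s,s))
Finally move all quantifiers to the prefix:
  exists p. forall v. exists z. forall s. (H(v,p) & H(p,v) & ~K(z,z) & K(s,s))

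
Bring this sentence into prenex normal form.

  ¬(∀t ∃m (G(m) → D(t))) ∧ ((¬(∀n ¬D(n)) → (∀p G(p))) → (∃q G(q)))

∃t ∀m ∃n ∃p ∃q (G(m) ∧ ¬D(t) ∧ (D(n) ∧ ¬G(p) ∨ G(q)))

Rewrite implications/biconditionals: A → B as ¬A ∨ B.
  ¬(∀t ∃m (¬G(m) ∨ D(t))) ∧ (¬(¬¬(∀n ¬D(n)) ∨ (∀p G(p))) ∨ (∃q G(q)))
Drive negations inward (¬∀x A ≡ ∃x ¬A, ¬∃x A ≡ ∀x ¬A, De Morgan for ∧/∨):
  (∃t ∀m (G(m) ∧ ¬D(t))) ∧ ((∃n D(n)) ∧ (∃p ¬G(p)) ∨ (∃q G(q)))
All bound variables are already distinct, so no renaming is needed.
Finally move all quantifiers to the prefix:
  ∃t ∀m ∃n ∃p ∃q (G(m) ∧ ¬D(t) ∧ (D(n) ∧ ¬G(p) ∨ G(q)))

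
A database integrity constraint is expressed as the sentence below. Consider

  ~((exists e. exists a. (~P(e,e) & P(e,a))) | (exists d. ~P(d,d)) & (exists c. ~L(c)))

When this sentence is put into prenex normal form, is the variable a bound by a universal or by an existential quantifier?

universal

Drive negations inward (¬∀x A ≡ ∃x ¬A, ¬∃x A ≡ ∀x ¬A, De Morgan for ∧/∨):
  (forall e. forall a. (P(e,e) | ~P(e,a))) & ((forall d. P(d,d)) | (forall c. L(c)))
All bound variables are already distinct, so no renaming is needed.
Extract every quantifier outward, since the variables are now distinct and don't occur free across branches:
  forall e. forall a. forall d. forall c. ((P(e,e) | ~P(e,a)) & (P(d,d) | L(c)))
The quantifier exists a sits under an odd number of negations, so it flips to forall a.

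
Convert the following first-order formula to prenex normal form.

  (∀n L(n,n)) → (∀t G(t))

∃n ∀t (¬L(n,n) ∨ G(t))

Eliminate → and ↔ using ¬ and ∨.
  ¬(∀n L(n,n)) ∨ (∀t G(t))
Push ¬ through the quantifiers and connectives to reach negation normal form:
  (∃n ¬L(n,n)) ∨ (∀t G(t))
Extract every quantifier outward, since the variables are now distinct and don't occur free across branches:
  ∃n ∀t (¬L(n,n) ∨ G(t))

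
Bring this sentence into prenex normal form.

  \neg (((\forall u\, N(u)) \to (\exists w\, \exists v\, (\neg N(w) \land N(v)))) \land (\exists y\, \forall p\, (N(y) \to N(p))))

Rewrite implications/biconditionals: A → B as ¬A ∨ B.
  \neg ((\neg (\forall u\, N(u)) \lor (\exists w\, \exists v\, (\neg N(w) \land N(v)))) \land (\exists y\, \forall p\, (\neg N(y) \lor N(p))))
Drive negations inward (¬∀x A ≡ ∃x ¬A, ¬∃x A ≡ ∀x ¬A, De Morgan for ∧/∨):
  (\forall u\, N(u)) \land (\forall w\, \forall v\, (N(w) \lor \neg N(v))) \lor (\forall y\, \exists p\, (N(y) \land \neg N(p)))
All bound variables are already distinct, so no renaming is needed.
Pull the quantifiers to the front (each side's bound variable is not free in the other side):
  \forall u\, \forall w\, \forall v\, \forall y\, \exists p\, (N(u) \land (N(w) \lor \neg N(v)) \lor N(y) \land \neg N(p))

\forall u\, \forall w\, \forall v\, \forall y\, \exists p\, (N(u) \land (N(w) \lor \neg N(v)) \lor N(y) \land \neg N(p))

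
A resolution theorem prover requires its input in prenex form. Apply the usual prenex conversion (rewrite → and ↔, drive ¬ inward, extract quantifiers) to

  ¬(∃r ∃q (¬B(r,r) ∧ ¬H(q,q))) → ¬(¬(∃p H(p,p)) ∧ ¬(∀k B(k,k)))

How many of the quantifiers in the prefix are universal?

1

Rewrite implications/biconditionals: A → B as ¬A ∨ B.
  ¬¬(∃r ∃q (¬B(r,r) ∧ ¬H(q,q))) ∨ ¬(¬(∃p H(p,p)) ∧ ¬(∀k B(k,k)))
Drive negations inward (¬∀x A ≡ ∃x ¬A, ¬∃x A ≡ ∀x ¬A, De Morgan for ∧/∨):
  (∃r ∃q (¬B(r,r) ∧ ¬H(q,q))) ∨ (∃p H(p,p)) ∨ (∀k B(k,k))
Finally move all quantifiers to the prefix:
  ∃r ∃q ∃p ∀k (¬B(r,r) ∧ ¬H(q,q) ∨ H(p,p) ∨ B(k,k))
The prefix is ∃r ∃q ∃p ∀k: 1 universal, 3 existential.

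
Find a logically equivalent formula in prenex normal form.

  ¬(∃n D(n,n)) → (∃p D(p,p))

Rewrite implications/biconditionals: A → B as ¬A ∨ B.
  ¬¬(∃n D(n,n)) ∨ (∃p D(p,p))
Push ¬ through the quantifiers and connectives to reach negation normal form:
  (∃n D(n,n)) ∨ (∃p D(p,p))
Pull the quantifiers to the front (each side's bound variable is not free in the other side):
  ∃n ∃p (D(n,n) ∨ D(p,p))

∃n ∃p (D(n,n) ∨ D(p,p))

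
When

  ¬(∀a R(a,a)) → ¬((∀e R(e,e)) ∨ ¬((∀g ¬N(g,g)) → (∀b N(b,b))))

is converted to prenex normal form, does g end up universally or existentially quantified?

existential

Rewrite implications/biconditionals: A → B as ¬A ∨ B.
  ¬¬(∀a R(a,a)) ∨ ¬((∀e R(e,e)) ∨ ¬(¬(∀g ¬N(g,g)) ∨ (∀b N(b,b))))
Push ¬ through the quantifiers and connectives to reach negation normal form:
  (∀a R(a,a)) ∨ (∃e ¬R(e,e)) ∧ ((∃g N(g,g)) ∨ (∀b N(b,b)))
All bound variables are already distinct, so no renaming is needed.
Finally move all quantifiers to the prefix:
  ∀a ∃e ∃g ∀b (R(a,a) ∨ ¬R(e,e) ∧ (N(g,g) ∨ N(b,b)))
The quantifier ∀g sits under an odd number of negations (counting the antecedent side of each →), so it flips to ∃g.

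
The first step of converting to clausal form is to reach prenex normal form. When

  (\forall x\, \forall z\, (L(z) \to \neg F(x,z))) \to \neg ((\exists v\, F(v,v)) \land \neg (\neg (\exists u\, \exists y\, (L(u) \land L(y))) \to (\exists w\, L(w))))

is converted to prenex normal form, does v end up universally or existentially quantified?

universal

Rewrite implications/biconditionals: A → B as ¬A ∨ B.
  \neg (\forall x\, \forall z\, (\neg L(z) \lor \neg F(x,z))) \lor \neg ((\exists v\, F(v,v)) \land \neg (\neg \neg (\exists u\, \exists y\, (L(u) \land L(y))) \lor (\exists w\, L(w))))
Move each ¬ inward, flipping quantifiers it crosses:
  (\exists x\, \exists z\, (L(z) \land F(x,z))) \lor (\forall v\, \neg F(v,v)) \lor (\exists u\, \exists y\, (L(u) \land L(y))) \lor (\exists w\, L(w))
All bound variables are already distinct, so no renaming is needed.
Finally move all quantifiers to the prefix:
  \exists x\, \exists z\, \forall v\, \exists u\, \exists y\, \exists w\, (L(z) \land F(x,z) \lor \neg F(v,v) \lor L(u) \land L(y) \lor L(w))
The quantifier \exists v sits under an odd number of negations (counting the antecedent side of each →), so it flips to \forall v.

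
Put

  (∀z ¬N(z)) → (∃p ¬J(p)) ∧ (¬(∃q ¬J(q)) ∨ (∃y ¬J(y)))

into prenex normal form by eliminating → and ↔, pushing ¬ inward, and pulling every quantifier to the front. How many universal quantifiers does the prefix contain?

Eliminate → and ↔ using ¬ and ∨.
  ¬(∀z ¬N(z)) ∨ (∃p ¬J(p)) ∧ (¬(∃q ¬J(q)) ∨ (∃y ¬J(y)))
Drive negations inward (¬∀x A ≡ ∃x ¬A, ¬∃x A ≡ ∀x ¬A, De Morgan for ∧/∨):
  (∃z N(z)) ∨ (∃p ¬J(p)) ∧ ((∀q J(q)) ∨ (∃y ¬J(y)))
All bound variables are already distinct, so no renaming is needed.
Extract every quantifier outward, since the variables are now distinct and don't occur free across branches:
  ∃z ∃p ∀q ∃y (N(z) ∨ ¬J(p) ∧ (J(q) ∨ ¬J(y)))
The prefix is ∃z ∃p ∀q ∃y: 1 universal, 3 existential.

1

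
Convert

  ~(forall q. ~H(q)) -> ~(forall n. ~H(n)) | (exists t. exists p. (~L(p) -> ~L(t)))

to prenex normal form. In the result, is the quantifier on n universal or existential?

existential

First replace A → B with ¬A ∨ B.
  ~~(forall q. ~H(q)) | ~(forall n. ~H(n)) | (exists t. exists p. (~~L(p) | ~L(t)))
Drive negations inward (¬∀x A ≡ ∃x ¬A, ¬∃x A ≡ ∀x ¬A, De Morgan for ∧/∨):
  (forall q. ~H(q)) | (exists n. H(n)) | (exists t. exists p. (L(p) | ~L(t)))
Pull the quantifiers to the front (each side's bound variable is not free in the other side):
  forall q. exists n. exists t. exists p. (~H(q) | H(n) | L(p) | ~L(t))
The quantifier forall n sits under an odd number of negations (counting the antecedent side of each →), so it flips to exists n.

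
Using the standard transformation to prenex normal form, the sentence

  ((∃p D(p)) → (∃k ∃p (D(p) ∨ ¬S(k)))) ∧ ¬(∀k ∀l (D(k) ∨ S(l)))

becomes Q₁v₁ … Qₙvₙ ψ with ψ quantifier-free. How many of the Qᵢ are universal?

First replace A → B with ¬A ∨ B.
  (¬(∃p D(p)) ∨ (∃k ∃p (D(p) ∨ ¬S(k)))) ∧ ¬(∀k ∀l (D(k) ∨ S(l)))
Push ¬ through the quantifiers and connectives to reach negation normal form:
  ((∀p ¬D(p)) ∨ (∃k ∃p (D(p) ∨ ¬S(k)))) ∧ (∃k ∃l (¬D(k) ∧ ¬S(l)))
Give each quantifier a distinct variable: p↦y, k↦z1.
  ((∀p ¬D(p)) ∨ (∃k ∃y (D(y) ∨ ¬S(k)))) ∧ (∃z1 ∃l (¬D(z1) ∧ ¬S(l)))
Finally move all quantifiers to the prefix:
  ∀p ∃k ∃y ∃z1 ∃l ((¬D(p) ∨ D(y) ∨ ¬S(k)) ∧ ¬D(z1) ∧ ¬S(l))
The prefix is ∀p ∃k ∃y ∃z1 ∃l: 1 universal, 4 existential.

1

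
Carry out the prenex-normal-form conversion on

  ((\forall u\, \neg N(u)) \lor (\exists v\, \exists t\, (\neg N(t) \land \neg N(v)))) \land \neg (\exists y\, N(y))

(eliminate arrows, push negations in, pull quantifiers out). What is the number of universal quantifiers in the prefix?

2

Drive negations inward (¬∀x A ≡ ∃x ¬A, ¬∃x A ≡ ∀x ¬A, De Morgan for ∧/∨):
  ((\forall u\, \neg N(u)) \lor (\exists v\, \exists t\, (\neg N(t) \land \neg N(v)))) \land (\forall y\, \neg N(y))
All bound variables are already distinct, so no renaming is needed.
Pull the quantifiers to the front (each side's bound variable is not free in the other side):
  \forall u\, \exists v\, \exists t\, \forall y\, ((\neg N(u) \lor \neg N(t) \land \neg N(v)) \land \neg N(y))
The prefix is \forall u \exists v \exists t \forall y: 2 universal, 2 existential.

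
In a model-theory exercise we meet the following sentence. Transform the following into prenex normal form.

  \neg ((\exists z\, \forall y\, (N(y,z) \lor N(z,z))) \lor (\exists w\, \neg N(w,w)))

\forall z\, \exists y\, \forall w\, (\neg N(y,z) \land \neg N(z,z) \land N(w,w))

Push ¬ through the quantifiers and connectives to reach negation normal form:
  (\forall z\, \exists y\, (\neg N(y,z) \land \neg N(z,z))) \land (\forall w\, N(w,w))
Finally move all quantifiers to the prefix:
  \forall z\, \exists y\, \forall w\, (\neg N(y,z) \land \neg N(z,z) \land N(w,w))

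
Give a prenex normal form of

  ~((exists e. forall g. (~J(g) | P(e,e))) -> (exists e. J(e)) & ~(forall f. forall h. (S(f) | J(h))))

Rewrite implications/biconditionals: A → B as ¬A ∨ B.
  ~(~(exists e. forall g. (~J(g) | P(e,e))) | (exists e. J(e)) & ~(forall f. forall h. (S(f) | J(h))))
Push ¬ through the quantifiers and connectives to reach negation normal form:
  (exists e. forall g. (~J(g) | P(e,e))) & ((forall e. ~J(e)) | (forall f. forall h. (S(f) | J(h))))
Give each quantifier a distinct variable: e↦a.
  (exists e. forall g. (~J(g) | P(e,e))) & ((forall a. ~J(a)) | (forall f. forall h. (S(f) | J(h))))
Extract every quantifier outward, since the variables are now distinct and don't occur free across branches:
  exists e. forall g. forall a. forall f. forall h. ((~J(g) | P(e,e)) & (~J(a) | S(f) | J(h)))

exists e. forall g. forall a. forall f. forall h. ((~J(g) | P(e,e)) & (~J(a) | S(f) | J(h)))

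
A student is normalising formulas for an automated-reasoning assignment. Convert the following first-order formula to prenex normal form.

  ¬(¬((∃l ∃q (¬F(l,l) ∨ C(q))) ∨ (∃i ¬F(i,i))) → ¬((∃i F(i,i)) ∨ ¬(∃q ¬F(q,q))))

Eliminate → and ↔ using ¬ and ∨.
  ¬(¬¬((∃l ∃q (¬F(l,l) ∨ C(q))) ∨ (∃i ¬F(i,i))) ∨ ¬((∃i F(i,i)) ∨ ¬(∃q ¬F(q,q))))
Move each ¬ inward, flipping quantifiers it crosses:
  (∀l ∀q (F(l,l) ∧ ¬C(q))) ∧ (∀i F(i,i)) ∧ ((∃i F(i,i)) ∨ (∀q F(q,q)))
Rename bound variables to avoid capture: i↦w, q↦c.
  (∀l ∀q (F(l,l) ∧ ¬C(q))) ∧ (∀i F(i,i)) ∧ ((∃w F(w,w)) ∨ (∀c F(c,c)))
Finally move all quantifiers to the prefix:
  ∀l ∀q ∀i ∃w ∀c (F(l,l) ∧ ¬C(q) ∧ F(i,i) ∧ (F(w,w) ∨ F(c,c)))

∀l ∀q ∀i ∃w ∀c (F(l,l) ∧ ¬C(q) ∧ F(i,i) ∧ (F(w,w) ∨ F(c,c)))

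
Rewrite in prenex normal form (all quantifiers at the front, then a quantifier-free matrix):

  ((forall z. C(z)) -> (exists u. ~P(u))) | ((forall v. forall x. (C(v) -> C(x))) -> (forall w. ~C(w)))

First replace A → B with ¬A ∨ B.
  ~(forall z. C(z)) | (exists u. ~P(u)) | ~(forall v. forall x. (~C(v) | C(x))) | (forall w. ~C(w))
Move each ¬ inward, flipping quantifiers it crosses:
  (exists z. ~C(z)) | (exists u. ~P(u)) | (exists v. exists x. (C(v) & ~C(x))) | (forall w. ~C(w))
All bound variables are already distinct, so no renaming is needed.
Pull the quantifiers to the front (each side's bound variable is not free in the other side):
  exists z. exists u. exists v. exists x. forall w. (~C(z) | ~P(u) | C(v) & ~C(x) | ~C(w))

exists z. exists u. exists v. exists x. forall w. (~C(z) | ~P(u) | C(v) & ~C(x) | ~C(w))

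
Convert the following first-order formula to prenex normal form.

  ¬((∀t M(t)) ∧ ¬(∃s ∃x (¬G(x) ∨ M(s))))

∃t ∃s ∃x (¬M(t) ∨ ¬G(x) ∨ M(s))

Move each ¬ inward, flipping quantifiers it crosses:
  (∃t ¬M(t)) ∨ (∃s ∃x (¬G(x) ∨ M(s)))
Extract every quantifier outward, since the variables are now distinct and don't occur free across branches:
  ∃t ∃s ∃x (¬M(t) ∨ ¬G(x) ∨ M(s))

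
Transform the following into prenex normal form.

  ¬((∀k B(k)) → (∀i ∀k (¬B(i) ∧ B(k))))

∀k ∃i ∃y1 (B(k) ∧ (B(i) ∨ ¬B(y1)))

Eliminate → and ↔ using ¬ and ∨.
  ¬(¬(∀k B(k)) ∨ (∀i ∀k (¬B(i) ∧ B(k))))
Push ¬ through the quantifiers and connectives to reach negation normal form:
  (∀k B(k)) ∧ (∃i ∃k (B(i) ∨ ¬B(k)))
Give each quantifier a distinct variable: k↦y1.
  (∀k B(k)) ∧ (∃i ∃y1 (B(i) ∨ ¬B(y1)))
Pull the quantifiers to the front (each side's bound variable is not free in the other side):
  ∀k ∃i ∃y1 (B(k) ∧ (B(i) ∨ ¬B(y1)))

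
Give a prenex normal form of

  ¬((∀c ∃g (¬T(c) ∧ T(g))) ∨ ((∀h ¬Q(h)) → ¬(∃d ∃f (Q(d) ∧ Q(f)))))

∃c ∀g ∀h ∃d ∃f ((T(c) ∨ ¬T(g)) ∧ ¬Q(h) ∧ Q(d) ∧ Q(f))

Eliminate → and ↔ using ¬ and ∨.
  ¬((∀c ∃g (¬T(c) ∧ T(g))) ∨ ¬(∀h ¬Q(h)) ∨ ¬(∃d ∃f (Q(d) ∧ Q(f))))
Drive negations inward (¬∀x A ≡ ∃x ¬A, ¬∃x A ≡ ∀x ¬A, De Morgan for ∧/∨):
  (∃c ∀g (T(c) ∨ ¬T(g))) ∧ (∀h ¬Q(h)) ∧ (∃d ∃f (Q(d) ∧ Q(f)))
Pull the quantifiers to the front (each side's bound variable is not free in the other side):
  ∃c ∀g ∀h ∃d ∃f ((T(c) ∨ ¬T(g)) ∧ ¬Q(h) ∧ Q(d) ∧ Q(f))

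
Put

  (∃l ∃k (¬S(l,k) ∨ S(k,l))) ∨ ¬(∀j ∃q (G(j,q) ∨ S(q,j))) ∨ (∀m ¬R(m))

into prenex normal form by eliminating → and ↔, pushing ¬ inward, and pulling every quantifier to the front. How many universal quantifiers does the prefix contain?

Push ¬ through the quantifiers and connectives to reach negation normal form:
  (∃l ∃k (¬S(l,k) ∨ S(k,l))) ∨ (∃j ∀q (¬G(j,q) ∧ ¬S(q,j))) ∨ (∀m ¬R(m))
All bound variables are already distinct, so no renaming is needed.
Extract every quantifier outward, since the variables are now distinct and don't occur free across branches:
  ∃l ∃k ∃j ∀q ∀m (¬S(l,k) ∨ S(k,l) ∨ ¬G(j,q) ∧ ¬S(q,j) ∨ ¬R(m))
The prefix is ∃l ∃k ∃j ∀q ∀m: 2 universal, 3 existential.

2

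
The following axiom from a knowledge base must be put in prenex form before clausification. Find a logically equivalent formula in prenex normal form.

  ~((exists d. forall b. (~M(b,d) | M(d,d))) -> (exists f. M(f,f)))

First replace A → B with ¬A ∨ B.
  ~(~(exists d. forall b. (~M(b,d) | M(d,d))) | (exists f. M(f,f)))
Move each ¬ inward, flipping quantifiers it crosses:
  (exists d. forall b. (~M(b,d) | M(d,d))) & (forall f. ~M(f,f))
Finally move all quantifiers to the prefix:
  exists d. forall b. forall f. ((~M(b,d) | M(d,d)) & ~M(f,f))

exists d. forall b. forall f. ((~M(b,d) | M(d,d)) & ~M(f,f))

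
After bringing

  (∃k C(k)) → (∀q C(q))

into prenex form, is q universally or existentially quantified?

universal

First replace A → B with ¬A ∨ B.
  ¬(∃k C(k)) ∨ (∀q C(q))
Push ¬ through the quantifiers and connectives to reach negation normal form:
  (∀k ¬C(k)) ∨ (∀q C(q))
All bound variables are already distinct, so no renaming is needed.
Finally move all quantifiers to the prefix:
  ∀k ∀q (¬C(k) ∨ C(q))
The quantifier ∀q sits under an even number of negations (counting the antecedent side of each →), so it remains universal.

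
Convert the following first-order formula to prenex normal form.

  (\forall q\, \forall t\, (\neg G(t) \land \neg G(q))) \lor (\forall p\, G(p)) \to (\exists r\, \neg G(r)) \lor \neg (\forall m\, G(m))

Rewrite implications/biconditionals: A → B as ¬A ∨ B.
  \neg ((\forall q\, \forall t\, (\neg G(t) \land \neg G(q))) \lor (\forall p\, G(p))) \lor (\exists r\, \neg G(r)) \lor \neg (\forall m\, G(m))
Drive negations inward (¬∀x A ≡ ∃x ¬A, ¬∃x A ≡ ∀x ¬A, De Morgan for ∧/∨):
  (\exists q\, \exists t\, (G(t) \lor G(q))) \land (\exists p\, \neg G(p)) \lor (\exists r\, \neg G(r)) \lor (\exists m\, \neg G(m))
Pull the quantifiers to the front (each side's bound variable is not free in the other side):
  \exists q\, \exists t\, \exists p\, \exists r\, \exists m\, ((G(t) \lor G(q)) \land \neg G(p) \lor \neg G(r) \lor \neg G(m))

\exists q\, \exists t\, \exists p\, \exists r\, \exists m\, ((G(t) \lor G(q)) \land \neg G(p) \lor \neg G(r) \lor \neg G(m))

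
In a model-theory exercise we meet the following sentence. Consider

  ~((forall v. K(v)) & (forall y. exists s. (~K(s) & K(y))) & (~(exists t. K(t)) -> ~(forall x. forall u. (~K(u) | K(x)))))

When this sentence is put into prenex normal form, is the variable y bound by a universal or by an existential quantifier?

existential

Rewrite implications/biconditionals: A → B as ¬A ∨ B.
  ~((forall v. K(v)) & (forall y. exists s. (~K(s) & K(y))) & (~~(exists t. K(t)) | ~(forall x. forall u. (~K(u) | K(x)))))
Push ¬ through the quantifiers and connectives to reach negation normal form:
  (exists v. ~K(v)) | (exists y. forall s. (K(s) | ~K(y))) | (forall t. ~K(t)) & (forall x. forall u. (~K(u) | K(x)))
All bound variables are already distinct, so no renaming is needed.
Pull the quantifiers to the front (each side's bound variable is not free in the other side):
  exists v. exists y. forall s. forall t. forall x. forall u. (~K(v) | K(s) | ~K(y) | ~K(t) & (~K(u) | K(x)))
The quantifier forall y sits under an odd number of negations (counting the antecedent side of each →), so it flips to exists y.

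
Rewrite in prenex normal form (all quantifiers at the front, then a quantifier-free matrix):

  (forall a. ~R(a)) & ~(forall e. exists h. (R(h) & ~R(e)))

Move each ¬ inward, flipping quantifiers it crosses:
  (forall a. ~R(a)) & (exists e. forall h. (~R(h) | R(e)))
All bound variables are already distinct, so no renaming is needed.
Pull the quantifiers to the front (each side's bound variable is not free in the other side):
  forall a. exists e. forall h. (~R(a) & (~R(h) | R(e)))

forall a. exists e. forall h. (~R(a) & (~R(h) | R(e)))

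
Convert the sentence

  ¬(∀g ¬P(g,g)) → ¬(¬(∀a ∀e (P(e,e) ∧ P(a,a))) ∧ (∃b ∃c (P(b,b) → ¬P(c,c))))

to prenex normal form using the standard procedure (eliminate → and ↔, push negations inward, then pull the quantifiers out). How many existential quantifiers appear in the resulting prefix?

0

First replace A → B with ¬A ∨ B.
  ¬¬(∀g ¬P(g,g)) ∨ ¬(¬(∀a ∀e (P(e,e) ∧ P(a,a))) ∧ (∃b ∃c (¬P(b,b) ∨ ¬P(c,c))))
Drive negations inward (¬∀x A ≡ ∃x ¬A, ¬∃x A ≡ ∀x ¬A, De Morgan for ∧/∨):
  (∀g ¬P(g,g)) ∨ (∀a ∀e (P(e,e) ∧ P(a,a))) ∨ (∀b ∀c (P(b,b) ∧ P(c,c)))
Pull the quantifiers to the front (each side's bound variable is not free in the other side):
  ∀g ∀a ∀e ∀b ∀c (¬P(g,g) ∨ P(e,e) ∧ P(a,a) ∨ P(b,b) ∧ P(c,c))
The prefix is ∀g ∀a ∀e ∀b ∀c: 5 universal, 0 existential.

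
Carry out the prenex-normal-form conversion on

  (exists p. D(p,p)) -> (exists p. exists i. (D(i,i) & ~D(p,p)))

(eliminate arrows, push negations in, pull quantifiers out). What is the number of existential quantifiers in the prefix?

Rewrite implications/biconditionals: A → B as ¬A ∨ B.
  ~(exists p. D(p,p)) | (exists p. exists i. (D(i,i) & ~D(p,p)))
Move each ¬ inward, flipping quantifiers it crosses:
  (forall p. ~D(p,p)) | (exists p. exists i. (D(i,i) & ~D(p,p)))
Rename bound variables to avoid capture: p↦q.
  (forall p. ~D(p,p)) | (exists q. exists i. (D(i,i) & ~D(q,q)))
Extract every quantifier outward, since the variables are now distinct and don't occur free across branches:
  forall p. exists q. exists i. (~D(p,p) | D(i,i) & ~D(q,q))
The prefix is forall p exists q exists i: 1 universal, 2 existential.

2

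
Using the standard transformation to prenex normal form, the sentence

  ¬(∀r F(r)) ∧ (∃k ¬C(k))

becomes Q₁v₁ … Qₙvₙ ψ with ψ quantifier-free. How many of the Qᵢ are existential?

2

Drive negations inward (¬∀x A ≡ ∃x ¬A, ¬∃x A ≡ ∀x ¬A, De Morgan for ∧/∨):
  (∃r ¬F(r)) ∧ (∃k ¬C(k))
All bound variables are already distinct, so no renaming is needed.
Pull the quantifiers to the front (each side's bound variable is not free in the other side):
  ∃r ∃k (¬F(r) ∧ ¬C(k))
The prefix is ∃r ∃k: 0 universal, 2 existential.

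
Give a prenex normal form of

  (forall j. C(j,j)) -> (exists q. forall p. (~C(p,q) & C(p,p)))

exists j. exists q. forall p. (~C(j,j) | ~C(p,q) & C(p,p))

Eliminate → and ↔ using ¬ and ∨.
  ~(forall j. C(j,j)) | (exists q. forall p. (~C(p,q) & C(p,p)))
Push ¬ through the quantifiers and connectives to reach negation normal form:
  (exists j. ~C(j,j)) | (exists q. forall p. (~C(p,q) & C(p,p)))
Finally move all quantifiers to the prefix:
  exists j. exists q. forall p. (~C(j,j) | ~C(p,q) & C(p,p))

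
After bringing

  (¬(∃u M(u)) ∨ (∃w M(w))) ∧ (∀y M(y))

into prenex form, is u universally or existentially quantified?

Drive negations inward (¬∀x A ≡ ∃x ¬A, ¬∃x A ≡ ∀x ¬A, De Morgan for ∧/∨):
  ((∀u ¬M(u)) ∨ (∃w M(w))) ∧ (∀y M(y))
All bound variables are already distinct, so no renaming is needed.
Finally move all quantifiers to the prefix:
  ∀u ∃w ∀y ((¬M(u) ∨ M(w)) ∧ M(y))
The quantifier ∃u sits under an odd number of negations, so it flips to ∀u.

universal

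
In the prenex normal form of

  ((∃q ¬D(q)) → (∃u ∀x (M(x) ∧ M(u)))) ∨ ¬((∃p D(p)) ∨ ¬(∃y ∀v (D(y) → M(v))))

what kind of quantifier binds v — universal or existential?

universal

First replace A → B with ¬A ∨ B.
  ¬(∃q ¬D(q)) ∨ (∃u ∀x (M(x) ∧ M(u))) ∨ ¬((∃p D(p)) ∨ ¬(∃y ∀v (¬D(y) ∨ M(v))))
Move each ¬ inward, flipping quantifiers it crosses:
  (∀q D(q)) ∨ (∃u ∀x (M(x) ∧ M(u))) ∨ (∀p ¬D(p)) ∧ (∃y ∀v (¬D(y) ∨ M(v)))
All bound variables are already distinct, so no renaming is needed.
Pull the quantifiers to the front (each side's bound variable is not free in the other side):
  ∀q ∃u ∀x ∀p ∃y ∀v (D(q) ∨ M(x) ∧ M(u) ∨ ¬D(p) ∧ (¬D(y) ∨ M(v)))
The quantifier ∀v sits under an even number of negations (counting the antecedent side of each →), so it remains universal.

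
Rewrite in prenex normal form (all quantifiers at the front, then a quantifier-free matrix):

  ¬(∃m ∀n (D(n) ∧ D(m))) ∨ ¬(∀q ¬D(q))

∀m ∃n ∃q (¬D(n) ∨ ¬D(m) ∨ D(q))

Push ¬ through the quantifiers and connectives to reach negation normal form:
  (∀m ∃n (¬D(n) ∨ ¬D(m))) ∨ (∃q D(q))
All bound variables are already distinct, so no renaming is needed.
Finally move all quantifiers to the prefix:
  ∀m ∃n ∃q (¬D(n) ∨ ¬D(m) ∨ D(q))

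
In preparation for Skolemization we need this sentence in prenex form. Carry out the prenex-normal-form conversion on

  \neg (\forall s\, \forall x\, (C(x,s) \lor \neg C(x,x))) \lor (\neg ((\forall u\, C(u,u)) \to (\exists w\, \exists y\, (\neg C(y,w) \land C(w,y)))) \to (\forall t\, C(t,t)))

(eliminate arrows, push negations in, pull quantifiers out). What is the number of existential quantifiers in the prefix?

5

Eliminate → and ↔ using ¬ and ∨.
  \neg (\forall s\, \forall x\, (C(x,s) \lor \neg C(x,x))) \lor \neg \neg (\neg (\forall u\, C(u,u)) \lor (\exists w\, \exists y\, (\neg C(y,w) \land C(w,y)))) \lor (\forall t\, C(t,t))
Move each ¬ inward, flipping quantifiers it crosses:
  (\exists s\, \exists x\, (\neg C(x,s) \land C(x,x))) \lor (\exists u\, \neg C(u,u)) \lor (\exists w\, \exists y\, (\neg C(y,w) \land C(w,y))) \lor (\forall t\, C(t,t))
Extract every quantifier outward, since the variables are now distinct and don't occur free across branches:
  \exists s\, \exists x\, \exists u\, \exists w\, \exists y\, \forall t\, (\neg C(x,s) \land C(x,x) \lor \neg C(u,u) \lor \neg C(y,w) \land C(w,y) \lor C(t,t))
The prefix is \exists s \exists x \exists u \exists w \exists y \forall t: 1 universal, 5 existential.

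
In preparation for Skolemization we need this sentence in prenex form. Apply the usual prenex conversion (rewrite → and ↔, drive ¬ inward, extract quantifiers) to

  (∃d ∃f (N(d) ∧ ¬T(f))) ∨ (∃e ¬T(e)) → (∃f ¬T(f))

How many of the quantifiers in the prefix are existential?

First replace A → B with ¬A ∨ B.
  ¬((∃d ∃f (N(d) ∧ ¬T(f))) ∨ (∃e ¬T(e))) ∨ (∃f ¬T(f))
Drive negations inward (¬∀x A ≡ ∃x ¬A, ¬∃x A ≡ ∀x ¬A, De Morgan for ∧/∨):
  (∀d ∀f (¬N(d) ∨ T(f))) ∧ (∀e T(e)) ∨ (∃f ¬T(f))
Standardize variables apart so no two quantifiers bind the same name: f↦y.
  (∀d ∀f (¬N(d) ∨ T(f))) ∧ (∀e T(e)) ∨ (∃y ¬T(y))
Finally move all quantifiers to the prefix:
  ∀d ∀f ∀e ∃y ((¬N(d) ∨ T(f)) ∧ T(e) ∨ ¬T(y))
The prefix is ∀d ∀f ∀e ∃y: 3 universal, 1 existential.

1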